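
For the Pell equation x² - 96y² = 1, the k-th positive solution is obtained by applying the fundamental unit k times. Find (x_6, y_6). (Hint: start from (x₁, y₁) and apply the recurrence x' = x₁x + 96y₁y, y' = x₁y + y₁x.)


Step 1: Find the fundamental solution (x₁, y₁) of x² - 96y² = 1.
  Expand √96 as a continued fraction. a₀ = ⌊√96⌋ = 9; iterate m_{k+1} = d_k·a_k − m_k, d_{k+1} = (96 − m_{k+1}²)/d_k, a_{k+1} = ⌊(a₀ + m_{k+1})/d_{k+1}⌋ (starting m₀ = 0, d₀ = 1), with convergents p_k = a_k·p_{k-1} + p_{k-2}, q_k = a_k·q_{k-1} + q_{k-2} (p₋₁ = 1, q₋₁ = 0):
  k = 0: a₀ = 9; p₀/q₀ = 9/1; p₀² − 96·q₀² = 81 − 96 = -15.
  k = 1: m = 9, d = 15, a = ⌊(9 + 9)/15⌋ = 1; p/q = (1·9 + 1)/(1·1 + 0) = 10/1; p² − 96·q² = 100 − 96 = 4.
  k = 2: m = 6, d = 4, a = ⌊(9 + 6)/4⌋ = 3; p/q = (3·10 + 9)/(3·1 + 1) = 39/4; p² − 96·q² = 1521 − 1536 = -15.
  k = 3: m = 6, d = 15, a = ⌊(9 + 6)/15⌋ = 1; p/q = (1·39 + 10)/(1·4 + 1) = 49/5; p² − 96·q² = 2401 − 2400 = 1.
  The first convergent with p² − 96·q² = 1 gives the fundamental solution (x₁, y₁) = (49, 5).
Step 2: Apply the recurrence (x_{n+1}, y_{n+1}) = (x₁x_n + 96y₁y_n, x₁y_n + y₁x_n) repeatedly.
  From (x_1, y_1) = (49, 5): x_2 = 49·49 + 96·5·5 = 4801; y_2 = 49·5 + 5·49 = 490.
  From (x_2, y_2) = (4801, 490): x_3 = 49·4801 + 96·5·490 = 470449; y_3 = 49·490 + 5·4801 = 48015.
  From (x_3, y_3) = (470449, 48015): x_4 = 49·470449 + 96·5·48015 = 46099201; y_4 = 49·48015 + 5·470449 = 4704980.
  From (x_4, y_4) = (46099201, 4704980): x_5 = 49·46099201 + 96·5·4704980 = 4517251249; y_5 = 49·4704980 + 5·46099201 = 461040025.
  From (x_5, y_5) = (4517251249, 461040025): x_6 = 49·4517251249 + 96·5·461040025 = 442644523201; y_6 = 49·461040025 + 5·4517251249 = 45177217470.
Step 3: Verify x_6² - 96·y_6² = 195934173919840627286401 - 195934173919840627286400 = 1 (should be 1). ✓

(x_1, y_1) = (49, 5); (x_6, y_6) = (442644523201, 45177217470).


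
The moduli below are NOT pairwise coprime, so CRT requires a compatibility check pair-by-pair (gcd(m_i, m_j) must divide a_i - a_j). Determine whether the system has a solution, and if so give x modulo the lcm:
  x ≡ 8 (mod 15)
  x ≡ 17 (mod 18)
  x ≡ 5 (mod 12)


Moduli 15, 18, 12 are not pairwise coprime, so CRT works modulo lcm(m_i) when all pairwise compatibility conditions hold.
Pairwise compatibility: gcd(m_i, m_j) must divide a_i - a_j for every pair.
Merge one congruence at a time:
  Start: x ≡ 8 (mod 15).
  Combine with x ≡ 17 (mod 18): gcd(15, 18) = 3; 17 - 8 = 9, which IS divisible by 3, so compatible.
    Write x = 8 + 15·t and substitute into x ≡ 17 (mod 18): 15·t ≡ 17 − 8 = 9 (mod 18).
    Divide the congruence (and modulus) by g = 3: 5·t ≡ 3 (mod 6).
    The inverse of 5 mod 6 is 5 (since 5·5 = 25 = 4·6 + 1), so t ≡ 5·3 = 15 ≡ 3 (mod 6).
    Then x = 8 + 15·3 = 53, valid modulo lcm(15, 18) = 90: x ≡ 53 (mod 90).
  Combine with x ≡ 5 (mod 12): gcd(90, 12) = 6; 5 - 53 = -48, which IS divisible by 6, so compatible.
    Write x = 53 + 90·t and substitute into x ≡ 5 (mod 12): 90·t ≡ 5 − 53 = -48 (mod 12).
    Divide the congruence (and modulus) by g = 6: 15·t ≡ -8 (mod 2).
    Reduce coefficients mod 2: 1·t ≡ 0 (mod 2).
    So t ≡ 0 (mod 2).
    Then x = 53 + 90·0 = 53, valid modulo lcm(90, 12) = 180: x ≡ 53 (mod 180).
Verify: 53 mod 15 = 8, 53 mod 18 = 17, 53 mod 12 = 5.

x ≡ 53 (mod 180).


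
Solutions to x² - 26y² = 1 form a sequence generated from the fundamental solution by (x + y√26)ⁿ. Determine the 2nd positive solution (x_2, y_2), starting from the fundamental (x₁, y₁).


Step 1: Find the fundamental solution (x₁, y₁) of x² - 26y² = 1.
  Expand √26 as a continued fraction. a₀ = ⌊√26⌋ = 5; iterate m_{k+1} = d_k·a_k − m_k, d_{k+1} = (26 − m_{k+1}²)/d_k, a_{k+1} = ⌊(a₀ + m_{k+1})/d_{k+1}⌋ (starting m₀ = 0, d₀ = 1), with convergents p_k = a_k·p_{k-1} + p_{k-2}, q_k = a_k·q_{k-1} + q_{k-2} (p₋₁ = 1, q₋₁ = 0):
  k = 0: a₀ = 5; p₀/q₀ = 5/1; p₀² − 26·q₀² = 25 − 26 = -1.
  k = 1: m = 5, d = 1, a = ⌊(5 + 5)/1⌋ = 10; p/q = (10·5 + 1)/(10·1 + 0) = 51/10; p² − 26·q² = 2601 − 2600 = 1.
  The first convergent with p² − 26·q² = 1 gives the fundamental solution (x₁, y₁) = (51, 10).
Step 2: Apply the recurrence (x_{n+1}, y_{n+1}) = (x₁x_n + 26y₁y_n, x₁y_n + y₁x_n) repeatedly.
  From (x_1, y_1) = (51, 10): x_2 = 51·51 + 26·10·10 = 5201; y_2 = 51·10 + 10·51 = 1020.
Step 3: Verify x_2² - 26·y_2² = 27050401 - 27050400 = 1 (should be 1). ✓

(x_1, y_1) = (51, 10); (x_2, y_2) = (5201, 1020).


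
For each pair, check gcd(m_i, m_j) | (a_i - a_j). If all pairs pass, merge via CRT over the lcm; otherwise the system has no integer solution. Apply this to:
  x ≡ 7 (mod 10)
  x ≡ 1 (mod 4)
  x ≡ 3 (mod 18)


Moduli 10, 4, 18 are not pairwise coprime, so CRT works modulo lcm(m_i) when all pairwise compatibility conditions hold.
Pairwise compatibility: gcd(m_i, m_j) must divide a_i - a_j for every pair.
Merge one congruence at a time:
  Start: x ≡ 7 (mod 10).
  Combine with x ≡ 1 (mod 4): gcd(10, 4) = 2; 1 - 7 = -6, which IS divisible by 2, so compatible.
    Write x = 7 + 10·t and substitute into x ≡ 1 (mod 4): 10·t ≡ 1 − 7 = -6 (mod 4).
    Divide the congruence (and modulus) by g = 2: 5·t ≡ -3 (mod 2).
    Reduce coefficients mod 2: 1·t ≡ 1 (mod 2).
    So t ≡ 1 (mod 2).
    Then x = 7 + 10·1 = 17, valid modulo lcm(10, 4) = 20: x ≡ 17 (mod 20).
  Combine with x ≡ 3 (mod 18): gcd(20, 18) = 2; 3 - 17 = -14, which IS divisible by 2, so compatible.
    Write x = 17 + 20·t and substitute into x ≡ 3 (mod 18): 20·t ≡ 3 − 17 = -14 (mod 18).
    Divide the congruence (and modulus) by g = 2: 10·t ≡ -7 (mod 9).
    Reduce coefficients mod 9: 1·t ≡ 2 (mod 9).
    So t ≡ 2 (mod 9).
    Then x = 17 + 20·2 = 57, valid modulo lcm(20, 18) = 180: x ≡ 57 (mod 180).
Verify: 57 mod 10 = 7, 57 mod 4 = 1, 57 mod 18 = 3.

x ≡ 57 (mod 180).


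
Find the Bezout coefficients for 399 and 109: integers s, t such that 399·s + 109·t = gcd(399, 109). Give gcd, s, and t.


Euclidean algorithm on (399, 109) — divide until remainder is 0:
  399 = 3 · 109 + 72
  109 = 1 · 72 + 37
  72 = 1 · 37 + 35
  37 = 1 · 35 + 2
  35 = 17 · 2 + 1
  2 = 2 · 1 + 0
gcd(399, 109) = 1.
Track Bezout coefficients alongside the remainders: start with r₀ = 399 = a·1 + b·0 (s = 1, t = 0) and r₁ = 109 = a·0 + b·1 (s = 0, t = 1); each new remainder r_{k+1} = r_{k-1} − q_k·r_k inherits s_{k+1} = s_{k-1} − q_k·s_k, t_{k+1} = t_{k-1} − q_k·t_k, so r_k = a·s_k + b·t_k at every step:
  q = 3: r = 72, s = 1 − 3·0 = 1, t = 0 − 3·1 = -3  (check: 399·1 + 109·(-3) = 72)
  q = 1: r = 37, s = 0 − 1·1 = -1, t = 1 − 1·(-3) = 4  (check: 399·(-1) + 109·4 = 37)
  q = 1: r = 35, s = 1 − 1·(-1) = 2, t = -3 − 1·4 = -7  (check: 399·2 + 109·(-7) = 35)
  q = 1: r = 2, s = -1 − 1·2 = -3, t = 4 − 1·(-7) = 11  (check: 399·(-3) + 109·11 = 2)
  q = 17: r = 1, s = 2 − 17·(-3) = 53, t = -7 − 17·11 = -194  (check: 399·53 + 109·(-194) = 1)
The row with r = 1 (the gcd) gives the Bezout coefficients s = 53, t = -194.
Result: 399 · (53) + 109 · (-194) = 1.

gcd(399, 109) = 1; s = 53, t = -194 (check: 399·53 + 109·(-194) = 1).


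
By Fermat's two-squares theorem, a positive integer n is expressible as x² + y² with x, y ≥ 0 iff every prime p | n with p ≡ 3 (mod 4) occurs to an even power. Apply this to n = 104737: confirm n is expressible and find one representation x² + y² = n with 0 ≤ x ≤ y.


Step 1: Factor n = 104737 = 17 · 61 · 101.
Step 2: Check the mod-4 condition on each prime factor: 17 ≡ 1 (mod 4), exponent 1; 61 ≡ 1 (mod 4), exponent 1; 101 ≡ 1 (mod 4), exponent 1.
All primes ≡ 3 (mod 4) appear to even exponent (or don't appear), so by the two-squares theorem n IS expressible as a sum of two squares.
Step 3: Build a representation. Here n = 17 · 61 · 101 is a product of primes ≡ 1 (mod 4). Each prime p ≡ 1 (mod 4) is itself a sum of two squares; find a² by testing p − a² for a perfect square:
  17: 17 − 1² = 16 = 4² ⇒ 17 = 1² + 4².
  61: 61 − 1² = 60, 61 − 2² = 57, 61 − 3² = 52, 61 − 4² = 45, 61 − 5² = 36 = 6² ⇒ 61 = 5² + 6².
  101: 101 − 1² = 100 = 10² ⇒ 101 = 1² + 10².
  Combine using the Brahmagupta–Fibonacci identity (a² + b²)(c² + d²) = (ac − bd)² + (ad + bc)² = (ac + bd)² + (ad − bc)²:
  17 · 61 = 1037: from (1² + 4²)(5² + 6²), take (1·5 − 4·6, 1·6 + 4·5) = (5 − 24, 6 + 20) = (-19, 26); dropping signs (only squares matter) gives (19, 26); check 19² + 26² = 361 + 676 = 1037 ✓.
  1037 · 101 = 104737: from (19² + 26²)(1² + 10²), take (19·1 − 26·10, 19·10 + 26·1) = (19 − 260, 190 + 26) = (-241, 216); dropping signs (only squares matter) gives (241, 216); check 241² + 216² = 58081 + 46656 = 104737 ✓.
Step 4: Order so x ≤ y and verify: 216² + 241² = 46656 + 58081 = 104737 = n. ✓

n = 104737 = 216² + 241² (one valid representation with x ≤ y).


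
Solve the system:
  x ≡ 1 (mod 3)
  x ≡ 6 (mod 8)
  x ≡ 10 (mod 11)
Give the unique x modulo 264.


Moduli 3, 8, 11 are pairwise coprime; by CRT there is a unique solution modulo M = 3 · 8 · 11 = 264.
Solve pairwise, accumulating the modulus:
  Start with x ≡ 1 (mod 3).
  Combine with x ≡ 6 (mod 8): since gcd(3, 8) = 1, we get a unique residue mod 24.
    Write x = 1 + 3·t and substitute into x ≡ 6 (mod 8): 3·t ≡ 6 − 1 = 5 (mod 8).
    The inverse of 3 mod 8 is 3 (since 3·3 = 9 = 1·8 + 1), so t ≡ 3·5 = 15 ≡ 7 (mod 8).
    Then x = 1 + 3·7 = 22, valid modulo lcm(3, 8) = 24: x ≡ 22 (mod 24).
  Combine with x ≡ 10 (mod 11): since gcd(24, 11) = 1, we get a unique residue mod 264.
    Write x = 22 + 24·t and substitute into x ≡ 10 (mod 11): 24·t ≡ 10 − 22 = -12 (mod 11).
    Reduce coefficients mod 11: 2·t ≡ 10 (mod 11).
    The inverse of 2 mod 11 is 6 (since 2·6 = 12 = 1·11 + 1), so t ≡ 6·10 = 60 ≡ 5 (mod 11).
    Then x = 22 + 24·5 = 142, valid modulo lcm(24, 11) = 264: x ≡ 142 (mod 264).
Verify: 142 mod 3 = 1 ✓, 142 mod 8 = 6 ✓, 142 mod 11 = 10 ✓.

x ≡ 142 (mod 264).


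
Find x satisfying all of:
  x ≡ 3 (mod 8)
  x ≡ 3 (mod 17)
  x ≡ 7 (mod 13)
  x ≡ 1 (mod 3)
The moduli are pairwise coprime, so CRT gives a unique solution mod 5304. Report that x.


Product of moduli M = 8 · 17 · 13 · 3 = 5304.
Merge one congruence at a time:
  Start: x ≡ 3 (mod 8).
  Combine with x ≡ 3 (mod 17); new modulus lcm = 136.
    Write x = 3 + 8·t and substitute into x ≡ 3 (mod 17): 8·t ≡ 3 − 3 = 0 (mod 17).
    The inverse of 8 mod 17 is 15 (since 8·15 = 120 = 7·17 + 1), so t ≡ 15·0 = 0 ≡ 0 (mod 17).
    Then x = 3 + 8·0 = 3, valid modulo lcm(8, 17) = 136: x ≡ 3 (mod 136).
  Combine with x ≡ 7 (mod 13); new modulus lcm = 1768.
    Write x = 3 + 136·t and substitute into x ≡ 7 (mod 13): 136·t ≡ 7 − 3 = 4 (mod 13).
    Reduce coefficients mod 13: 6·t ≡ 4 (mod 13).
    The inverse of 6 mod 13 is 11 (since 6·11 = 66 = 5·13 + 1), so t ≡ 11·4 = 44 ≡ 5 (mod 13).
    Then x = 3 + 136·5 = 683, valid modulo lcm(136, 13) = 1768: x ≡ 683 (mod 1768).
  Combine with x ≡ 1 (mod 3); new modulus lcm = 5304.
    Write x = 683 + 1768·t and substitute into x ≡ 1 (mod 3): 1768·t ≡ 1 − 683 = -682 (mod 3).
    Reduce coefficients mod 3: 1·t ≡ 2 (mod 3).
    So t ≡ 2 (mod 3).
    Then x = 683 + 1768·2 = 4219, valid modulo lcm(1768, 3) = 5304: x ≡ 4219 (mod 5304).
Verify against each original: 4219 mod 8 = 3, 4219 mod 17 = 3, 4219 mod 13 = 7, 4219 mod 3 = 1.

x ≡ 4219 (mod 5304).


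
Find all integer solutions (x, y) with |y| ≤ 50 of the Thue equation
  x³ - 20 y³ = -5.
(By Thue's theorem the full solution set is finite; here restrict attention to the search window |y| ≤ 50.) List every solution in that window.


The equation is x³ - 20y³ = -5. For fixed y, x³ = 20·y³ − 5, so a solution requires the RHS to be a perfect cube.
Strategy: iterate y from -50 to 50, compute RHS = 20·y³ − 5, and check whether it is a (positive or negative) perfect cube.
Check small values of y:
  y = 0: RHS = -5 is not a perfect cube.
  y = 1: RHS = 15 is not a perfect cube.
  y = -1: RHS = -25 is not a perfect cube.
  y = 2: RHS = 155 is not a perfect cube.
  y = -2: RHS = -165 is not a perfect cube.
  y = 3: RHS = 535 is not a perfect cube.
  y = -3: RHS = -545 is not a perfect cube.
Continuing the search up to |y| = 50 finds no solutions either.
No (x, y) in the scanned range satisfies the equation.

No integer solutions with |y| ≤ 50.


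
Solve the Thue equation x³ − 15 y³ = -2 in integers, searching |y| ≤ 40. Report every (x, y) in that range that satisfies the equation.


The equation is x³ - 15y³ = -2. For fixed y, x³ = 15·y³ − 2, so a solution requires the RHS to be a perfect cube.
Strategy: iterate y from -40 to 40, compute RHS = 15·y³ − 2, and check whether it is a (positive or negative) perfect cube.
Check small values of y:
  y = 0: RHS = -2 is not a perfect cube.
  y = 1: RHS = 13 is not a perfect cube.
  y = -1: RHS = -17 is not a perfect cube.
  y = 2: RHS = 118 is not a perfect cube.
  y = -2: RHS = -122 is not a perfect cube.
  y = 3: RHS = 403 is not a perfect cube.
  y = -3: RHS = -407 is not a perfect cube.
Continuing the search up to |y| = 40 finds no solutions either.
No (x, y) in the scanned range satisfies the equation.

No integer solutions with |y| ≤ 40.


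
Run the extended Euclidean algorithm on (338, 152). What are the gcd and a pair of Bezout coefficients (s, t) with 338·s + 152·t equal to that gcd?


Euclidean algorithm on (338, 152) — divide until remainder is 0:
  338 = 2 · 152 + 34
  152 = 4 · 34 + 16
  34 = 2 · 16 + 2
  16 = 8 · 2 + 0
gcd(338, 152) = 2.
Track Bezout coefficients alongside the remainders: start with r₀ = 338 = a·1 + b·0 (s = 1, t = 0) and r₁ = 152 = a·0 + b·1 (s = 0, t = 1); each new remainder r_{k+1} = r_{k-1} − q_k·r_k inherits s_{k+1} = s_{k-1} − q_k·s_k, t_{k+1} = t_{k-1} − q_k·t_k, so r_k = a·s_k + b·t_k at every step:
  q = 2: r = 34, s = 1 − 2·0 = 1, t = 0 − 2·1 = -2  (check: 338·1 + 152·(-2) = 34)
  q = 4: r = 16, s = 0 − 4·1 = -4, t = 1 − 4·(-2) = 9  (check: 338·(-4) + 152·9 = 16)
  q = 2: r = 2, s = 1 − 2·(-4) = 9, t = -2 − 2·9 = -20  (check: 338·9 + 152·(-20) = 2)
The row with r = 2 (the gcd) gives the Bezout coefficients s = 9, t = -20.
Result: 338 · (9) + 152 · (-20) = 2.

gcd(338, 152) = 2; s = 9, t = -20 (check: 338·9 + 152·(-20) = 2).


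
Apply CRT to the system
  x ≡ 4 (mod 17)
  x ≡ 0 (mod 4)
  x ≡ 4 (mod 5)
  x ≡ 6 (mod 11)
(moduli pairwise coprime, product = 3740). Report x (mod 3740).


Product of moduli M = 17 · 4 · 5 · 11 = 3740.
Merge one congruence at a time:
  Start: x ≡ 4 (mod 17).
  Combine with x ≡ 0 (mod 4); new modulus lcm = 68.
    Write x = 4 + 17·t and substitute into x ≡ 0 (mod 4): 17·t ≡ 0 − 4 = -4 (mod 4).
    Reduce coefficients mod 4: 1·t ≡ 0 (mod 4).
    So t ≡ 0 (mod 4).
    Then x = 4 + 17·0 = 4, valid modulo lcm(17, 4) = 68: x ≡ 4 (mod 68).
  Combine with x ≡ 4 (mod 5); new modulus lcm = 340.
    Write x = 4 + 68·t and substitute into x ≡ 4 (mod 5): 68·t ≡ 4 − 4 = 0 (mod 5).
    Reduce coefficients mod 5: 3·t ≡ 0 (mod 5).
    The inverse of 3 mod 5 is 2 (since 3·2 = 6 = 1·5 + 1), so t ≡ 2·0 = 0 ≡ 0 (mod 5).
    Then x = 4 + 68·0 = 4, valid modulo lcm(68, 5) = 340: x ≡ 4 (mod 340).
  Combine with x ≡ 6 (mod 11); new modulus lcm = 3740.
    Write x = 4 + 340·t and substitute into x ≡ 6 (mod 11): 340·t ≡ 6 − 4 = 2 (mod 11).
    Reduce coefficients mod 11: 10·t ≡ 2 (mod 11).
    The inverse of 10 mod 11 is 10 (since 10·10 = 100 = 9·11 + 1), so t ≡ 10·2 = 20 ≡ 9 (mod 11).
    Then x = 4 + 340·9 = 3064, valid modulo lcm(340, 11) = 3740: x ≡ 3064 (mod 3740).
Verify against each original: 3064 mod 17 = 4, 3064 mod 4 = 0, 3064 mod 5 = 4, 3064 mod 11 = 6.

x ≡ 3064 (mod 3740).


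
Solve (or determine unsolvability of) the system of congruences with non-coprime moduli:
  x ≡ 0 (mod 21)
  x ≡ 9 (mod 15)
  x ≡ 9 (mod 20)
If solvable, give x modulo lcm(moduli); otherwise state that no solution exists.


Moduli 21, 15, 20 are not pairwise coprime, so CRT works modulo lcm(m_i) when all pairwise compatibility conditions hold.
Pairwise compatibility: gcd(m_i, m_j) must divide a_i - a_j for every pair.
Merge one congruence at a time:
  Start: x ≡ 0 (mod 21).
  Combine with x ≡ 9 (mod 15): gcd(21, 15) = 3; 9 - 0 = 9, which IS divisible by 3, so compatible.
    Write x = 0 + 21·t and substitute into x ≡ 9 (mod 15): 21·t ≡ 9 − 0 = 9 (mod 15).
    Divide the congruence (and modulus) by g = 3: 7·t ≡ 3 (mod 5).
    Reduce coefficients mod 5: 2·t ≡ 3 (mod 5).
    The inverse of 2 mod 5 is 3 (since 2·3 = 6 = 1·5 + 1), so t ≡ 3·3 = 9 ≡ 4 (mod 5).
    Then x = 0 + 21·4 = 84, valid modulo lcm(21, 15) = 105: x ≡ 84 (mod 105).
  Combine with x ≡ 9 (mod 20): gcd(105, 20) = 5; 9 - 84 = -75, which IS divisible by 5, so compatible.
    Write x = 84 + 105·t and substitute into x ≡ 9 (mod 20): 105·t ≡ 9 − 84 = -75 (mod 20).
    Divide the congruence (and modulus) by g = 5: 21·t ≡ -15 (mod 4).
    Reduce coefficients mod 4: 1·t ≡ 1 (mod 4).
    So t ≡ 1 (mod 4).
    Then x = 84 + 105·1 = 189, valid modulo lcm(105, 20) = 420: x ≡ 189 (mod 420).
Verify: 189 mod 21 = 0, 189 mod 15 = 9, 189 mod 20 = 9.

x ≡ 189 (mod 420).


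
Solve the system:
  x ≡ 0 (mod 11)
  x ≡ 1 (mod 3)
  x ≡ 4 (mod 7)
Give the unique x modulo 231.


Moduli 11, 3, 7 are pairwise coprime; by CRT there is a unique solution modulo M = 11 · 3 · 7 = 231.
Solve pairwise, accumulating the modulus:
  Start with x ≡ 0 (mod 11).
  Combine with x ≡ 1 (mod 3): since gcd(11, 3) = 1, we get a unique residue mod 33.
    Write x = 0 + 11·t and substitute into x ≡ 1 (mod 3): 11·t ≡ 1 − 0 = 1 (mod 3).
    Reduce coefficients mod 3: 2·t ≡ 1 (mod 3).
    The inverse of 2 mod 3 is 2 (since 2·2 = 4 = 1·3 + 1), so t ≡ 2·1 = 2 ≡ 2 (mod 3).
    Then x = 0 + 11·2 = 22, valid modulo lcm(11, 3) = 33: x ≡ 22 (mod 33).
  Combine with x ≡ 4 (mod 7): since gcd(33, 7) = 1, we get a unique residue mod 231.
    Write x = 22 + 33·t and substitute into x ≡ 4 (mod 7): 33·t ≡ 4 − 22 = -18 (mod 7).
    Reduce coefficients mod 7: 5·t ≡ 3 (mod 7).
    The inverse of 5 mod 7 is 3 (since 5·3 = 15 = 2·7 + 1), so t ≡ 3·3 = 9 ≡ 2 (mod 7).
    Then x = 22 + 33·2 = 88, valid modulo lcm(33, 7) = 231: x ≡ 88 (mod 231).
Verify: 88 mod 11 = 0 ✓, 88 mod 3 = 1 ✓, 88 mod 7 = 4 ✓.

x ≡ 88 (mod 231).


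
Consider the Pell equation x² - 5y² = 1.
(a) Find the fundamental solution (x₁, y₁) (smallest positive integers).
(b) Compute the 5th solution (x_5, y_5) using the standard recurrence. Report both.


Step 1: Find the fundamental solution (x₁, y₁) of x² - 5y² = 1.
  Expand √5 as a continued fraction. a₀ = ⌊√5⌋ = 2; iterate m_{k+1} = d_k·a_k − m_k, d_{k+1} = (5 − m_{k+1}²)/d_k, a_{k+1} = ⌊(a₀ + m_{k+1})/d_{k+1}⌋ (starting m₀ = 0, d₀ = 1), with convergents p_k = a_k·p_{k-1} + p_{k-2}, q_k = a_k·q_{k-1} + q_{k-2} (p₋₁ = 1, q₋₁ = 0):
  k = 0: a₀ = 2; p₀/q₀ = 2/1; p₀² − 5·q₀² = 4 − 5 = -1.
  k = 1: m = 2, d = 1, a = ⌊(2 + 2)/1⌋ = 4; p/q = (4·2 + 1)/(4·1 + 0) = 9/4; p² − 5·q² = 81 − 80 = 1.
  The first convergent with p² − 5·q² = 1 gives the fundamental solution (x₁, y₁) = (9, 4).
Step 2: Apply the recurrence (x_{n+1}, y_{n+1}) = (x₁x_n + 5y₁y_n, x₁y_n + y₁x_n) repeatedly.
  From (x_1, y_1) = (9, 4): x_2 = 9·9 + 5·4·4 = 161; y_2 = 9·4 + 4·9 = 72.
  From (x_2, y_2) = (161, 72): x_3 = 9·161 + 5·4·72 = 2889; y_3 = 9·72 + 4·161 = 1292.
  From (x_3, y_3) = (2889, 1292): x_4 = 9·2889 + 5·4·1292 = 51841; y_4 = 9·1292 + 4·2889 = 23184.
  From (x_4, y_4) = (51841, 23184): x_5 = 9·51841 + 5·4·23184 = 930249; y_5 = 9·23184 + 4·51841 = 416020.
Step 3: Verify x_5² - 5·y_5² = 865363202001 - 865363202000 = 1 (should be 1). ✓

(x_1, y_1) = (9, 4); (x_5, y_5) = (930249, 416020).


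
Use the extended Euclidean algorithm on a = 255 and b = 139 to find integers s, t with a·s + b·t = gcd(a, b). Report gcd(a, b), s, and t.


Euclidean algorithm on (255, 139) — divide until remainder is 0:
  255 = 1 · 139 + 116
  139 = 1 · 116 + 23
  116 = 5 · 23 + 1
  23 = 23 · 1 + 0
gcd(255, 139) = 1.
Track Bezout coefficients alongside the remainders: start with r₀ = 255 = a·1 + b·0 (s = 1, t = 0) and r₁ = 139 = a·0 + b·1 (s = 0, t = 1); each new remainder r_{k+1} = r_{k-1} − q_k·r_k inherits s_{k+1} = s_{k-1} − q_k·s_k, t_{k+1} = t_{k-1} − q_k·t_k, so r_k = a·s_k + b·t_k at every step:
  q = 1: r = 116, s = 1 − 1·0 = 1, t = 0 − 1·1 = -1  (check: 255·1 + 139·(-1) = 116)
  q = 1: r = 23, s = 0 − 1·1 = -1, t = 1 − 1·(-1) = 2  (check: 255·(-1) + 139·2 = 23)
  q = 5: r = 1, s = 1 − 5·(-1) = 6, t = -1 − 5·2 = -11  (check: 255·6 + 139·(-11) = 1)
The row with r = 1 (the gcd) gives the Bezout coefficients s = 6, t = -11.
Result: 255 · (6) + 139 · (-11) = 1.

gcd(255, 139) = 1; s = 6, t = -11 (check: 255·6 + 139·(-11) = 1).


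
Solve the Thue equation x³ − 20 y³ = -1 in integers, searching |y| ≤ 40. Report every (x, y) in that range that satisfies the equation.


The equation is x³ - 20y³ = -1. For fixed y, x³ = 20·y³ − 1, so a solution requires the RHS to be a perfect cube.
Strategy: iterate y from -40 to 40, compute RHS = 20·y³ − 1, and check whether it is a (positive or negative) perfect cube.
Check small values of y:
  y = 0: RHS = -1 = (-1)³ ⇒ x = -1 works.
  y = 1: RHS = 19 is not a perfect cube.
  y = -1: RHS = -21 is not a perfect cube.
  y = 2: RHS = 159 is not a perfect cube.
  y = -2: RHS = -161 is not a perfect cube.
  y = 3: RHS = 539 is not a perfect cube.
  y = -3: RHS = -541 is not a perfect cube.
Continuing, at y = 7: RHS = 6859 = (19)³ ⇒ x = 19 works.
Searching the remaining y in |y| ≤ 40 finds no further solutions.
Collected solutions: (-1, 0), (19, 7).

Solutions (with |y| ≤ 40): (-1, 0), (19, 7).


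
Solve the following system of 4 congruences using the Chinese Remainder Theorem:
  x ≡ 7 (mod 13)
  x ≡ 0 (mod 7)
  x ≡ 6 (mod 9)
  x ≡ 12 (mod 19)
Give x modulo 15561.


Product of moduli M = 13 · 7 · 9 · 19 = 15561.
Merge one congruence at a time:
  Start: x ≡ 7 (mod 13).
  Combine with x ≡ 0 (mod 7); new modulus lcm = 91.
    Write x = 7 + 13·t and substitute into x ≡ 0 (mod 7): 13·t ≡ 0 − 7 = -7 (mod 7).
    Reduce coefficients mod 7: 6·t ≡ 0 (mod 7).
    The inverse of 6 mod 7 is 6 (since 6·6 = 36 = 5·7 + 1), so t ≡ 6·0 = 0 ≡ 0 (mod 7).
    Then x = 7 + 13·0 = 7, valid modulo lcm(13, 7) = 91: x ≡ 7 (mod 91).
  Combine with x ≡ 6 (mod 9); new modulus lcm = 819.
    Write x = 7 + 91·t and substitute into x ≡ 6 (mod 9): 91·t ≡ 6 − 7 = -1 (mod 9).
    Reduce coefficients mod 9: 1·t ≡ 8 (mod 9).
    So t ≡ 8 (mod 9).
    Then x = 7 + 91·8 = 735, valid modulo lcm(91, 9) = 819: x ≡ 735 (mod 819).
  Combine with x ≡ 12 (mod 19); new modulus lcm = 15561.
    Write x = 735 + 819·t and substitute into x ≡ 12 (mod 19): 819·t ≡ 12 − 735 = -723 (mod 19).
    Reduce coefficients mod 19: 2·t ≡ 18 (mod 19).
    The inverse of 2 mod 19 is 10 (since 2·10 = 20 = 1·19 + 1), so t ≡ 10·18 = 180 ≡ 9 (mod 19).
    Then x = 735 + 819·9 = 8106, valid modulo lcm(819, 19) = 15561: x ≡ 8106 (mod 15561).
Verify against each original: 8106 mod 13 = 7, 8106 mod 7 = 0, 8106 mod 9 = 6, 8106 mod 19 = 12.

x ≡ 8106 (mod 15561).


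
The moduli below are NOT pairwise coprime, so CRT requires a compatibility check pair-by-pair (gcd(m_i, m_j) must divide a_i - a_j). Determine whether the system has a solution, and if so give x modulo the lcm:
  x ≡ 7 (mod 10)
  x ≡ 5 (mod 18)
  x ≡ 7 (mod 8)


Moduli 10, 18, 8 are not pairwise coprime, so CRT works modulo lcm(m_i) when all pairwise compatibility conditions hold.
Pairwise compatibility: gcd(m_i, m_j) must divide a_i - a_j for every pair.
Merge one congruence at a time:
  Start: x ≡ 7 (mod 10).
  Combine with x ≡ 5 (mod 18): gcd(10, 18) = 2; 5 - 7 = -2, which IS divisible by 2, so compatible.
    Write x = 7 + 10·t and substitute into x ≡ 5 (mod 18): 10·t ≡ 5 − 7 = -2 (mod 18).
    Divide the congruence (and modulus) by g = 2: 5·t ≡ -1 (mod 9).
    Reduce coefficients mod 9: 5·t ≡ 8 (mod 9).
    The inverse of 5 mod 9 is 2 (since 5·2 = 10 = 1·9 + 1), so t ≡ 2·8 = 16 ≡ 7 (mod 9).
    Then x = 7 + 10·7 = 77, valid modulo lcm(10, 18) = 90: x ≡ 77 (mod 90).
  Combine with x ≡ 7 (mod 8): gcd(90, 8) = 2; 7 - 77 = -70, which IS divisible by 2, so compatible.
    Write x = 77 + 90·t and substitute into x ≡ 7 (mod 8): 90·t ≡ 7 − 77 = -70 (mod 8).
    Divide the congruence (and modulus) by g = 2: 45·t ≡ -35 (mod 4).
    Reduce coefficients mod 4: 1·t ≡ 1 (mod 4).
    So t ≡ 1 (mod 4).
    Then x = 77 + 90·1 = 167, valid modulo lcm(90, 8) = 360: x ≡ 167 (mod 360).
Verify: 167 mod 10 = 7, 167 mod 18 = 5, 167 mod 8 = 7.

x ≡ 167 (mod 360).


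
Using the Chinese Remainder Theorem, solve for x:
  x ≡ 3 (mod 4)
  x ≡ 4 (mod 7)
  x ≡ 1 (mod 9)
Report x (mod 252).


Moduli 4, 7, 9 are pairwise coprime; by CRT there is a unique solution modulo M = 4 · 7 · 9 = 252.
Solve pairwise, accumulating the modulus:
  Start with x ≡ 3 (mod 4).
  Combine with x ≡ 4 (mod 7): since gcd(4, 7) = 1, we get a unique residue mod 28.
    Write x = 3 + 4·t and substitute into x ≡ 4 (mod 7): 4·t ≡ 4 − 3 = 1 (mod 7).
    The inverse of 4 mod 7 is 2 (since 4·2 = 8 = 1·7 + 1), so t ≡ 2·1 = 2 ≡ 2 (mod 7).
    Then x = 3 + 4·2 = 11, valid modulo lcm(4, 7) = 28: x ≡ 11 (mod 28).
  Combine with x ≡ 1 (mod 9): since gcd(28, 9) = 1, we get a unique residue mod 252.
    Write x = 11 + 28·t and substitute into x ≡ 1 (mod 9): 28·t ≡ 1 − 11 = -10 (mod 9).
    Reduce coefficients mod 9: 1·t ≡ 8 (mod 9).
    So t ≡ 8 (mod 9).
    Then x = 11 + 28·8 = 235, valid modulo lcm(28, 9) = 252: x ≡ 235 (mod 252).
Verify: 235 mod 4 = 3 ✓, 235 mod 7 = 4 ✓, 235 mod 9 = 1 ✓.

x ≡ 235 (mod 252).


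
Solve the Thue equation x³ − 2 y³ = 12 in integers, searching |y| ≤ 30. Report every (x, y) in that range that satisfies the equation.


The equation is x³ - 2y³ = 12. For fixed y, x³ = 2·y³ + 12, so a solution requires the RHS to be a perfect cube.
Strategy: iterate y from -30 to 30, compute RHS = 2·y³ + 12, and check whether it is a (positive or negative) perfect cube.
Check small values of y:
  y = 0: RHS = 12 is not a perfect cube.
  y = 1: RHS = 14 is not a perfect cube.
  y = -1: RHS = 10 is not a perfect cube.
  y = 2: RHS = 28 is not a perfect cube.
  y = -2: RHS = -4 is not a perfect cube.
  y = 3: RHS = 66 is not a perfect cube.
  y = -3: RHS = -42 is not a perfect cube.
Continuing the search up to |y| = 30 finds no solutions either.
No (x, y) in the scanned range satisfies the equation.

No integer solutions with |y| ≤ 30.


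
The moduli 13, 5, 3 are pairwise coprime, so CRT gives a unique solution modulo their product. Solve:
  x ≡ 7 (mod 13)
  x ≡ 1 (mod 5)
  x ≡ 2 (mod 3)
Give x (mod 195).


Moduli 13, 5, 3 are pairwise coprime; by CRT there is a unique solution modulo M = 13 · 5 · 3 = 195.
Solve pairwise, accumulating the modulus:
  Start with x ≡ 7 (mod 13).
  Combine with x ≡ 1 (mod 5): since gcd(13, 5) = 1, we get a unique residue mod 65.
    Write x = 7 + 13·t and substitute into x ≡ 1 (mod 5): 13·t ≡ 1 − 7 = -6 (mod 5).
    Reduce coefficients mod 5: 3·t ≡ 4 (mod 5).
    The inverse of 3 mod 5 is 2 (since 3·2 = 6 = 1·5 + 1), so t ≡ 2·4 = 8 ≡ 3 (mod 5).
    Then x = 7 + 13·3 = 46, valid modulo lcm(13, 5) = 65: x ≡ 46 (mod 65).
  Combine with x ≡ 2 (mod 3): since gcd(65, 3) = 1, we get a unique residue mod 195.
    Write x = 46 + 65·t and substitute into x ≡ 2 (mod 3): 65·t ≡ 2 − 46 = -44 (mod 3).
    Reduce coefficients mod 3: 2·t ≡ 1 (mod 3).
    The inverse of 2 mod 3 is 2 (since 2·2 = 4 = 1·3 + 1), so t ≡ 2·1 = 2 ≡ 2 (mod 3).
    Then x = 46 + 65·2 = 176, valid modulo lcm(65, 3) = 195: x ≡ 176 (mod 195).
Verify: 176 mod 13 = 7 ✓, 176 mod 5 = 1 ✓, 176 mod 3 = 2 ✓.

x ≡ 176 (mod 195).


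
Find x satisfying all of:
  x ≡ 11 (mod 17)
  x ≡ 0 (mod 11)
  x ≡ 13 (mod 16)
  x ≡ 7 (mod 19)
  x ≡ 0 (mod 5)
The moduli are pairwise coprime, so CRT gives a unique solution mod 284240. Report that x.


Product of moduli M = 17 · 11 · 16 · 19 · 5 = 284240.
Merge one congruence at a time:
  Start: x ≡ 11 (mod 17).
  Combine with x ≡ 0 (mod 11); new modulus lcm = 187.
    Write x = 11 + 17·t and substitute into x ≡ 0 (mod 11): 17·t ≡ 0 − 11 = -11 (mod 11).
    Reduce coefficients mod 11: 6·t ≡ 0 (mod 11).
    The inverse of 6 mod 11 is 2 (since 6·2 = 12 = 1·11 + 1), so t ≡ 2·0 = 0 ≡ 0 (mod 11).
    Then x = 11 + 17·0 = 11, valid modulo lcm(17, 11) = 187: x ≡ 11 (mod 187).
  Combine with x ≡ 13 (mod 16); new modulus lcm = 2992.
    Write x = 11 + 187·t and substitute into x ≡ 13 (mod 16): 187·t ≡ 13 − 11 = 2 (mod 16).
    Reduce coefficients mod 16: 11·t ≡ 2 (mod 16).
    The inverse of 11 mod 16 is 3 (since 11·3 = 33 = 2·16 + 1), so t ≡ 3·2 = 6 ≡ 6 (mod 16).
    Then x = 11 + 187·6 = 1133, valid modulo lcm(187, 16) = 2992: x ≡ 1133 (mod 2992).
  Combine with x ≡ 7 (mod 19); new modulus lcm = 56848.
    Write x = 1133 + 2992·t and substitute into x ≡ 7 (mod 19): 2992·t ≡ 7 − 1133 = -1126 (mod 19).
    Reduce coefficients mod 19: 9·t ≡ 14 (mod 19).
    The inverse of 9 mod 19 is 17 (since 9·17 = 153 = 8·19 + 1), so t ≡ 17·14 = 238 ≡ 10 (mod 19).
    Then x = 1133 + 2992·10 = 31053, valid modulo lcm(2992, 19) = 56848: x ≡ 31053 (mod 56848).
  Combine with x ≡ 0 (mod 5); new modulus lcm = 284240.
    Write x = 31053 + 56848·t and substitute into x ≡ 0 (mod 5): 56848·t ≡ 0 − 31053 = -31053 (mod 5).
    Reduce coefficients mod 5: 3·t ≡ 2 (mod 5).
    The inverse of 3 mod 5 is 2 (since 3·2 = 6 = 1·5 + 1), so t ≡ 2·2 = 4 ≡ 4 (mod 5).
    Then x = 31053 + 56848·4 = 258445, valid modulo lcm(56848, 5) = 284240: x ≡ 258445 (mod 284240).
Verify against each original: 258445 mod 17 = 11, 258445 mod 11 = 0, 258445 mod 16 = 13, 258445 mod 19 = 7, 258445 mod 5 = 0.

x ≡ 258445 (mod 284240).


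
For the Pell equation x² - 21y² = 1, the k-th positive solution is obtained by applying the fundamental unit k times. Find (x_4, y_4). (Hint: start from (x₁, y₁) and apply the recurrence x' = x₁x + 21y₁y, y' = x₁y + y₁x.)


Step 1: Find the fundamental solution (x₁, y₁) of x² - 21y² = 1.
  Expand √21 as a continued fraction. a₀ = ⌊√21⌋ = 4; iterate m_{k+1} = d_k·a_k − m_k, d_{k+1} = (21 − m_{k+1}²)/d_k, a_{k+1} = ⌊(a₀ + m_{k+1})/d_{k+1}⌋ (starting m₀ = 0, d₀ = 1), with convergents p_k = a_k·p_{k-1} + p_{k-2}, q_k = a_k·q_{k-1} + q_{k-2} (p₋₁ = 1, q₋₁ = 0):
  k = 0: a₀ = 4; p₀/q₀ = 4/1; p₀² − 21·q₀² = 16 − 21 = -5.
  k = 1: m = 4, d = 5, a = ⌊(4 + 4)/5⌋ = 1; p/q = (1·4 + 1)/(1·1 + 0) = 5/1; p² − 21·q² = 25 − 21 = 4.
  k = 2: m = 1, d = 4, a = ⌊(4 + 1)/4⌋ = 1; p/q = (1·5 + 4)/(1·1 + 1) = 9/2; p² − 21·q² = 81 − 84 = -3.
  k = 3: m = 3, d = 3, a = ⌊(4 + 3)/3⌋ = 2; p/q = (2·9 + 5)/(2·2 + 1) = 23/5; p² − 21·q² = 529 − 525 = 4.
  k = 4: m = 3, d = 4, a = ⌊(4 + 3)/4⌋ = 1; p/q = (1·23 + 9)/(1·5 + 2) = 32/7; p² − 21·q² = 1024 − 1029 = -5.
  k = 5: m = 1, d = 5, a = ⌊(4 + 1)/5⌋ = 1; p/q = (1·32 + 23)/(1·7 + 5) = 55/12; p² − 21·q² = 3025 − 3024 = 1.
  The first convergent with p² − 21·q² = 1 gives the fundamental solution (x₁, y₁) = (55, 12).
Step 2: Apply the recurrence (x_{n+1}, y_{n+1}) = (x₁x_n + 21y₁y_n, x₁y_n + y₁x_n) repeatedly.
  From (x_1, y_1) = (55, 12): x_2 = 55·55 + 21·12·12 = 6049; y_2 = 55·12 + 12·55 = 1320.
  From (x_2, y_2) = (6049, 1320): x_3 = 55·6049 + 21·12·1320 = 665335; y_3 = 55·1320 + 12·6049 = 145188.
  From (x_3, y_3) = (665335, 145188): x_4 = 55·665335 + 21·12·145188 = 73180801; y_4 = 55·145188 + 12·665335 = 15969360.
Step 3: Verify x_4² - 21·y_4² = 5355429635001601 - 5355429635001600 = 1 (should be 1). ✓

(x_1, y_1) = (55, 12); (x_4, y_4) = (73180801, 15969360).


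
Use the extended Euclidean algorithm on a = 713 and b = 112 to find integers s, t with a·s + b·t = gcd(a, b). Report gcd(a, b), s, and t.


Euclidean algorithm on (713, 112) — divide until remainder is 0:
  713 = 6 · 112 + 41
  112 = 2 · 41 + 30
  41 = 1 · 30 + 11
  30 = 2 · 11 + 8
  11 = 1 · 8 + 3
  8 = 2 · 3 + 2
  3 = 1 · 2 + 1
  2 = 2 · 1 + 0
gcd(713, 112) = 1.
Track Bezout coefficients alongside the remainders: start with r₀ = 713 = a·1 + b·0 (s = 1, t = 0) and r₁ = 112 = a·0 + b·1 (s = 0, t = 1); each new remainder r_{k+1} = r_{k-1} − q_k·r_k inherits s_{k+1} = s_{k-1} − q_k·s_k, t_{k+1} = t_{k-1} − q_k·t_k, so r_k = a·s_k + b·t_k at every step:
  q = 6: r = 41, s = 1 − 6·0 = 1, t = 0 − 6·1 = -6  (check: 713·1 + 112·(-6) = 41)
  q = 2: r = 30, s = 0 − 2·1 = -2, t = 1 − 2·(-6) = 13  (check: 713·(-2) + 112·13 = 30)
  q = 1: r = 11, s = 1 − 1·(-2) = 3, t = -6 − 1·13 = -19  (check: 713·3 + 112·(-19) = 11)
  q = 2: r = 8, s = -2 − 2·3 = -8, t = 13 − 2·(-19) = 51  (check: 713·(-8) + 112·51 = 8)
  q = 1: r = 3, s = 3 − 1·(-8) = 11, t = -19 − 1·51 = -70  (check: 713·11 + 112·(-70) = 3)
  q = 2: r = 2, s = -8 − 2·11 = -30, t = 51 − 2·(-70) = 191  (check: 713·(-30) + 112·191 = 2)
  q = 1: r = 1, s = 11 − 1·(-30) = 41, t = -70 − 1·191 = -261  (check: 713·41 + 112·(-261) = 1)
The row with r = 1 (the gcd) gives the Bezout coefficients s = 41, t = -261.
Result: 713 · (41) + 112 · (-261) = 1.

gcd(713, 112) = 1; s = 41, t = -261 (check: 713·41 + 112·(-261) = 1).


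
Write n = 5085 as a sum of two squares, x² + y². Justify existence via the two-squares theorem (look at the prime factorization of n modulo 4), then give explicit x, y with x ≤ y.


Step 1: Factor n = 5085 = 3^2 · 5 · 113.
Step 2: Check the mod-4 condition on each prime factor: 3 ≡ 3 (mod 4), exponent 2 (must be even); 5 ≡ 1 (mod 4), exponent 1; 113 ≡ 1 (mod 4), exponent 1.
All primes ≡ 3 (mod 4) appear to even exponent (or don't appear), so by the two-squares theorem n IS expressible as a sum of two squares.
Step 3: Build a representation. Group n = k² · m with k = 3 and m = 5 · 113 = 565 (a product of primes ≡ 1 (mod 4)); a representation of m scales to one of n via (k·x)² + (k·y)² = k²(x² + y²). Each prime p ≡ 1 (mod 4) is itself a sum of two squares; find a² by testing p − a² for a perfect square:
  5: 5 − 1² = 4 = 2² ⇒ 5 = 1² + 2².
  113: 113 − 1² = 112, 113 − 2² = 109, 113 − 3² = 104, 113 − 4² = 97, 113 − 5² = 88, 113 − 6² = 77, 113 − 7² = 64 = 8² ⇒ 113 = 7² + 8².
  Combine using the Brahmagupta–Fibonacci identity (a² + b²)(c² + d²) = (ac − bd)² + (ad + bc)² = (ac + bd)² + (ad − bc)²:
  5 · 113 = 565: from (1² + 2²)(7² + 8²), take (1·7 − 2·8, 1·8 + 2·7) = (7 − 16, 8 + 14) = (-9, 22); dropping signs (only squares matter) gives (9, 22); check 9² + 22² = 81 + 484 = 565 ✓.
  Scale by k = 3: (3·9, 3·22) = (27, 66).
Step 4: Order so x ≤ y and verify: 27² + 66² = 729 + 4356 = 5085 = n. ✓

n = 5085 = 27² + 66² (one valid representation with x ≤ y).


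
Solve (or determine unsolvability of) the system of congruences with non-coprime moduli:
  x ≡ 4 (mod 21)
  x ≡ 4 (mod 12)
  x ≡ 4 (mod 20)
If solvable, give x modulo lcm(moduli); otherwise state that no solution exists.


Moduli 21, 12, 20 are not pairwise coprime, so CRT works modulo lcm(m_i) when all pairwise compatibility conditions hold.
Pairwise compatibility: gcd(m_i, m_j) must divide a_i - a_j for every pair.
Merge one congruence at a time:
  Start: x ≡ 4 (mod 21).
  Combine with x ≡ 4 (mod 12): gcd(21, 12) = 3; 4 - 4 = 0, which IS divisible by 3, so compatible.
    Write x = 4 + 21·t and substitute into x ≡ 4 (mod 12): 21·t ≡ 4 − 4 = 0 (mod 12).
    Divide the congruence (and modulus) by g = 3: 7·t ≡ 0 (mod 4).
    Reduce coefficients mod 4: 3·t ≡ 0 (mod 4).
    The inverse of 3 mod 4 is 3 (since 3·3 = 9 = 2·4 + 1), so t ≡ 3·0 = 0 ≡ 0 (mod 4).
    Then x = 4 + 21·0 = 4, valid modulo lcm(21, 12) = 84: x ≡ 4 (mod 84).
  Combine with x ≡ 4 (mod 20): gcd(84, 20) = 4; 4 - 4 = 0, which IS divisible by 4, so compatible.
    Write x = 4 + 84·t and substitute into x ≡ 4 (mod 20): 84·t ≡ 4 − 4 = 0 (mod 20).
    Divide the congruence (and modulus) by g = 4: 21·t ≡ 0 (mod 5).
    Reduce coefficients mod 5: 1·t ≡ 0 (mod 5).
    So t ≡ 0 (mod 5).
    Then x = 4 + 84·0 = 4, valid modulo lcm(84, 20) = 420: x ≡ 4 (mod 420).
Verify: 4 mod 21 = 4, 4 mod 12 = 4, 4 mod 20 = 4.

x ≡ 4 (mod 420).


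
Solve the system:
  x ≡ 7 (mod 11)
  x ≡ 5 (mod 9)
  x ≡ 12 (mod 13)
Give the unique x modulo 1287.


Moduli 11, 9, 13 are pairwise coprime; by CRT there is a unique solution modulo M = 11 · 9 · 13 = 1287.
Solve pairwise, accumulating the modulus:
  Start with x ≡ 7 (mod 11).
  Combine with x ≡ 5 (mod 9): since gcd(11, 9) = 1, we get a unique residue mod 99.
    Write x = 7 + 11·t and substitute into x ≡ 5 (mod 9): 11·t ≡ 5 − 7 = -2 (mod 9).
    Reduce coefficients mod 9: 2·t ≡ 7 (mod 9).
    The inverse of 2 mod 9 is 5 (since 2·5 = 10 = 1·9 + 1), so t ≡ 5·7 = 35 ≡ 8 (mod 9).
    Then x = 7 + 11·8 = 95, valid modulo lcm(11, 9) = 99: x ≡ 95 (mod 99).
  Combine with x ≡ 12 (mod 13): since gcd(99, 13) = 1, we get a unique residue mod 1287.
    Write x = 95 + 99·t and substitute into x ≡ 12 (mod 13): 99·t ≡ 12 − 95 = -83 (mod 13).
    Reduce coefficients mod 13: 8·t ≡ 8 (mod 13).
    The inverse of 8 mod 13 is 5 (since 8·5 = 40 = 3·13 + 1), so t ≡ 5·8 = 40 ≡ 1 (mod 13).
    Then x = 95 + 99·1 = 194, valid modulo lcm(99, 13) = 1287: x ≡ 194 (mod 1287).
Verify: 194 mod 11 = 7 ✓, 194 mod 9 = 5 ✓, 194 mod 13 = 12 ✓.

x ≡ 194 (mod 1287).


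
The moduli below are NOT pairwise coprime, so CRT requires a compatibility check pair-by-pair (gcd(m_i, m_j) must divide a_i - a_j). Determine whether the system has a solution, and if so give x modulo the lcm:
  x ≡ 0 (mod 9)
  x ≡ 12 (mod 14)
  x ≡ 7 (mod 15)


Moduli 9, 14, 15 are not pairwise coprime, so CRT works modulo lcm(m_i) when all pairwise compatibility conditions hold.
Pairwise compatibility: gcd(m_i, m_j) must divide a_i - a_j for every pair.
Merge one congruence at a time:
  Start: x ≡ 0 (mod 9).
  Combine with x ≡ 12 (mod 14): gcd(9, 14) = 1; 12 - 0 = 12, which IS divisible by 1, so compatible.
    Write x = 0 + 9·t and substitute into x ≡ 12 (mod 14): 9·t ≡ 12 − 0 = 12 (mod 14).
    The inverse of 9 mod 14 is 11 (since 9·11 = 99 = 7·14 + 1), so t ≡ 11·12 = 132 ≡ 6 (mod 14).
    Then x = 0 + 9·6 = 54, valid modulo lcm(9, 14) = 126: x ≡ 54 (mod 126).
  Combine with x ≡ 7 (mod 15): gcd(126, 15) = 3, and 7 - 54 = -47 is NOT divisible by 3.
    ⇒ system is inconsistent (no integer solution).

No solution (the system is inconsistent).


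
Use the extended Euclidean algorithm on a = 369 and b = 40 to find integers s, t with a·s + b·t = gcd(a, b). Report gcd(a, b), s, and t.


Euclidean algorithm on (369, 40) — divide until remainder is 0:
  369 = 9 · 40 + 9
  40 = 4 · 9 + 4
  9 = 2 · 4 + 1
  4 = 4 · 1 + 0
gcd(369, 40) = 1.
Track Bezout coefficients alongside the remainders: start with r₀ = 369 = a·1 + b·0 (s = 1, t = 0) and r₁ = 40 = a·0 + b·1 (s = 0, t = 1); each new remainder r_{k+1} = r_{k-1} − q_k·r_k inherits s_{k+1} = s_{k-1} − q_k·s_k, t_{k+1} = t_{k-1} − q_k·t_k, so r_k = a·s_k + b·t_k at every step:
  q = 9: r = 9, s = 1 − 9·0 = 1, t = 0 − 9·1 = -9  (check: 369·1 + 40·(-9) = 9)
  q = 4: r = 4, s = 0 − 4·1 = -4, t = 1 − 4·(-9) = 37  (check: 369·(-4) + 40·37 = 4)
  q = 2: r = 1, s = 1 − 2·(-4) = 9, t = -9 − 2·37 = -83  (check: 369·9 + 40·(-83) = 1)
The row with r = 1 (the gcd) gives the Bezout coefficients s = 9, t = -83.
Result: 369 · (9) + 40 · (-83) = 1.

gcd(369, 40) = 1; s = 9, t = -83 (check: 369·9 + 40·(-83) = 1).
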